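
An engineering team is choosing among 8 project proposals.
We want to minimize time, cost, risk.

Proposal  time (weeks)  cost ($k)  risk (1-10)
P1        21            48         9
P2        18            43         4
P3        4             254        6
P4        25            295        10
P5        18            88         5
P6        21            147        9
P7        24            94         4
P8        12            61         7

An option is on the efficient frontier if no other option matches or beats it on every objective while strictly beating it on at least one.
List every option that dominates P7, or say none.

P2

P2: time 18≤24, cost 43≤94, risk 4≤4 — dominates P7.
Others (P1, P3, P4, P5, P6, P8) are each worse than P7 on at least one objective.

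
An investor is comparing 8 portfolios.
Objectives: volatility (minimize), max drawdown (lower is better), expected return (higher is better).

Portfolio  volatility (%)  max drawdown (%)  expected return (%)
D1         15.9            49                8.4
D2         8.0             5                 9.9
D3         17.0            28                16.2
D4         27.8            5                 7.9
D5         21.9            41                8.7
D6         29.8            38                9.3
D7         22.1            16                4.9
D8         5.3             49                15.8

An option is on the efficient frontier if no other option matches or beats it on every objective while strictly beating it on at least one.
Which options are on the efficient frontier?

D1: dominated by D2 (volatility 8.0≤15.9, max drawdown 5≤49, expected return 9.9≥8.4).
D2: not dominated.
D3: not dominated (best expected return).
D4: dominated by D2 (volatility 8.0≤27.8, max drawdown 5≤5, expected return 9.9≥7.9).
D5: dominated by D2 (volatility 8.0≤21.9, max drawdown 5≤41, expected return 9.9≥8.7).
D6: dominated by D2 (volatility 8.0≤29.8, max drawdown 5≤38, expected return 9.9≥9.3).
D7: dominated by D2 (volatility 8.0≤22.1, max drawdown 5≤16, expected return 9.9≥4.9).
D8: not dominated (best volatility).

D2, D3, D8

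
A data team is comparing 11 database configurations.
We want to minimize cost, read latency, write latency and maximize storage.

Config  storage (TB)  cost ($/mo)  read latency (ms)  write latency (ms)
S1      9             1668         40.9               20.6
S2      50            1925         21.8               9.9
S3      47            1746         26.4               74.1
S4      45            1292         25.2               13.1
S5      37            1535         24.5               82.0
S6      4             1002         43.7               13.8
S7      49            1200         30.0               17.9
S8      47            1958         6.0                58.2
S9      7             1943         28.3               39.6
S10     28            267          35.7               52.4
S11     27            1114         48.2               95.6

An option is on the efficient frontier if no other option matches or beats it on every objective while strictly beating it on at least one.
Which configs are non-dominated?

S1: dominated by S4 (storage 45≥9, cost 1292≤1668, read latency 25.2≤40.9, write latency 13.1≤20.6).
S2: not dominated (best storage).
S3: not dominated.
S4: not dominated.
S5: not dominated.
S6: not dominated.
S7: not dominated.
S8: not dominated (best read latency).
S9: dominated by S2 (storage 50≥7, cost 1925≤1943, read latency 21.8≤28.3, write latency 9.9≤39.6).
S10: not dominated (best cost).
S11: dominated by S10 (storage 28≥27, cost 267≤1114, read latency 35.7≤48.2, write latency 52.4≤95.6).

S2, S3, S4, S5, S6, S7, S8, S10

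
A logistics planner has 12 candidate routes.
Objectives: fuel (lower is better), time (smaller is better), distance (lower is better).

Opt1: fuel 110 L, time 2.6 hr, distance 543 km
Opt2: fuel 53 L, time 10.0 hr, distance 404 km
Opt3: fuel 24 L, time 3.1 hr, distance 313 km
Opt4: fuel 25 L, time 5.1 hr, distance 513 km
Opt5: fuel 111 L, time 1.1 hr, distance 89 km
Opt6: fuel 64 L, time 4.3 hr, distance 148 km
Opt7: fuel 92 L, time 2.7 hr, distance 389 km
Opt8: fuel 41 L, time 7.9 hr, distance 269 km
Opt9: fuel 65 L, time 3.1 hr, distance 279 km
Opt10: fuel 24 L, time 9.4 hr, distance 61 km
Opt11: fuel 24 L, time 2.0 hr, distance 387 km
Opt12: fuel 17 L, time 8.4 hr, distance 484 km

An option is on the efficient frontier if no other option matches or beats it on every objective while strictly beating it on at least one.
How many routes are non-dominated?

8

Opt1: dominated by Opt11 (fuel 24≤110, time 2.0≤2.6, distance 387≤543).
Opt2: dominated by Opt3 (fuel 24≤53, time 3.1≤10.0, distance 313≤404).
Opt3: not dominated.
Opt4: dominated by Opt3 (fuel 24≤25, time 3.1≤5.1, distance 313≤513).
Opt5: not dominated (best time).
Opt6: not dominated.
Opt7: dominated by Opt11 (fuel 24≤92, time 2.0≤2.7, distance 387≤389).
Opt8: not dominated.
Opt9: not dominated.
Opt10: not dominated (best distance).
Opt11: not dominated.
Opt12: not dominated (best fuel).
Pareto-optimal: Opt3, Opt5, Opt6, Opt8, Opt9, Opt10, Opt11, Opt12 → 8.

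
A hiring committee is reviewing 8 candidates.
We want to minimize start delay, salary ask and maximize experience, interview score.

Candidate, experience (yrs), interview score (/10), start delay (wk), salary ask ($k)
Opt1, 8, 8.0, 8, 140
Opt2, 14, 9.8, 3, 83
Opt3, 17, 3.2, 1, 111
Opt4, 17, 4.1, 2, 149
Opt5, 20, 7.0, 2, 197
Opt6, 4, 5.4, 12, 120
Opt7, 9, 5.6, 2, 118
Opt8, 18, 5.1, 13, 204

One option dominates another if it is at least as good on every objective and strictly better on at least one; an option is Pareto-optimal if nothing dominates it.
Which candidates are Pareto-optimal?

Opt2, Opt3, Opt4, Opt5, Opt7

Opt1: dominated by Opt2 (experience 14≥8, interview score 9.8≥8.0, start delay 3≤8, salary ask 83≤140).
Opt2: not dominated (best interview score).
Opt3: not dominated (best start delay).
Opt4: not dominated.
Opt5: not dominated (best experience).
Opt6: dominated by Opt2 (experience 14≥4, interview score 9.8≥5.4, start delay 3≤12, salary ask 83≤120).
Opt7: not dominated.
Opt8: dominated by Opt5 (experience 20≥18, interview score 7.0≥5.1, start delay 2≤13, salary ask 197≤204).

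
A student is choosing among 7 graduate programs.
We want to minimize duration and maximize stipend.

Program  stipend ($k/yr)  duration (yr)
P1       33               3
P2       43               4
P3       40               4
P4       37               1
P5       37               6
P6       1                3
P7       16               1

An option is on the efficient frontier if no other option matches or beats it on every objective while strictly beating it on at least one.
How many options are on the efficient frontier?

2

P1: dominated by P4 (stipend 37≥33, duration 1≤3).
P2: not dominated (best stipend).
P3: dominated by P2 (stipend 43≥40, duration 4≤4).
P4: not dominated.
P5: dominated by P2 (stipend 43≥37, duration 4≤6).
P6: dominated by P1 (stipend 33≥1, duration 3≤3).
P7: dominated by P4 (stipend 37≥16, duration 1≤1).
Pareto-optimal: P2, P4 → 2.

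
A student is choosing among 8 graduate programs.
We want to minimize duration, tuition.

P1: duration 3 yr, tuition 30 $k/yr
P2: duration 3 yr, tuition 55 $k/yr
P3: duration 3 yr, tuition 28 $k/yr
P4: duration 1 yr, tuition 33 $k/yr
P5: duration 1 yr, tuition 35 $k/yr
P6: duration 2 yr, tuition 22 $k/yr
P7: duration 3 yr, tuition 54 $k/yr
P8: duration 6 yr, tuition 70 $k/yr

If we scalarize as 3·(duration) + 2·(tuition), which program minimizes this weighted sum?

P6

P1: 3·3 + 2·30 = 69
P2: 3·3 + 2·55 = 119
P3: 3·3 + 2·28 = 65
P4: 3·1 + 2·33 = 69
P5: 3·1 + 2·35 = 73
P6: 3·2 + 2·22 = 50
P7: 3·3 + 2·54 = 117
P8: 3·6 + 2·70 = 158
Lowest: P6 at 50.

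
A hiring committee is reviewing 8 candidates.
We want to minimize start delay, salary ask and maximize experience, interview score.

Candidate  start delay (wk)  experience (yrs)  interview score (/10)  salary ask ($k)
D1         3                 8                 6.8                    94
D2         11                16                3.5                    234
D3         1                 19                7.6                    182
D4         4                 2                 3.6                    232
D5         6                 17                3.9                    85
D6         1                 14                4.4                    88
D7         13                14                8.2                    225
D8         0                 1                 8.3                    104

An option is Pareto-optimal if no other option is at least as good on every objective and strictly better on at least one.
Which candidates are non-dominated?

D1: not dominated.
D2: dominated by D3 (start delay 1≤11, experience 19≥16, interview score 7.6≥3.5, salary ask 182≤234).
D3: not dominated (best experience).
D4: dominated by D1 (start delay 3≤4, experience 8≥2, interview score 6.8≥3.6, salary ask 94≤232).
D5: not dominated (best salary ask).
D6: not dominated.
D7: not dominated.
D8: not dominated (best start delay).

D1, D3, D5, D6, D7, D8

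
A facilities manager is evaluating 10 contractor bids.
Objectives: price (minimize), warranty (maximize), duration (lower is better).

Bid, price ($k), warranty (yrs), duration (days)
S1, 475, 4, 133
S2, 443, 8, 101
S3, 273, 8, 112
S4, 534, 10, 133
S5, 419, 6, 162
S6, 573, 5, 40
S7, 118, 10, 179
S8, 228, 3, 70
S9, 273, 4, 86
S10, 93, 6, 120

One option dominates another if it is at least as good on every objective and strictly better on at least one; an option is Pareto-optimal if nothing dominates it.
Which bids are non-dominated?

S1: dominated by S2 (price 443≤475, warranty 8≥4, duration 101≤133).
S2: not dominated.
S3: not dominated.
S4: not dominated.
S5: dominated by S3 (price 273≤419, warranty 8≥6, duration 112≤162).
S6: not dominated (best duration).
S7: not dominated.
S8: not dominated.
S9: not dominated.
S10: not dominated (best price).

S2, S3, S4, S6, S7, S8, S9, S10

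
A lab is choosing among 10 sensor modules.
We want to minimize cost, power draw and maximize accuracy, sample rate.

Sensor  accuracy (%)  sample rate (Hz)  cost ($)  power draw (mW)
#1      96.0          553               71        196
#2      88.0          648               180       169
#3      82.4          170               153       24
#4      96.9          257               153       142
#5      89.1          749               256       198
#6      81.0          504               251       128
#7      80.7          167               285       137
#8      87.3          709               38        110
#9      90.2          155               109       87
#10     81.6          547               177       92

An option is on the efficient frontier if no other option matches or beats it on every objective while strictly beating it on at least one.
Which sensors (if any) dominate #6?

#8: accuracy 87.3≥81.0, sample rate 709≥504, cost 38≤251, power draw 110≤128 — dominates #6.
#10: accuracy 81.6≥81.0, sample rate 547≥504, cost 177≤251, power draw 92≤128 — dominates #6.
Others (#1, #2, #3, #4, #5, #7, #9) are each worse than #6 on at least one objective.

#8, #10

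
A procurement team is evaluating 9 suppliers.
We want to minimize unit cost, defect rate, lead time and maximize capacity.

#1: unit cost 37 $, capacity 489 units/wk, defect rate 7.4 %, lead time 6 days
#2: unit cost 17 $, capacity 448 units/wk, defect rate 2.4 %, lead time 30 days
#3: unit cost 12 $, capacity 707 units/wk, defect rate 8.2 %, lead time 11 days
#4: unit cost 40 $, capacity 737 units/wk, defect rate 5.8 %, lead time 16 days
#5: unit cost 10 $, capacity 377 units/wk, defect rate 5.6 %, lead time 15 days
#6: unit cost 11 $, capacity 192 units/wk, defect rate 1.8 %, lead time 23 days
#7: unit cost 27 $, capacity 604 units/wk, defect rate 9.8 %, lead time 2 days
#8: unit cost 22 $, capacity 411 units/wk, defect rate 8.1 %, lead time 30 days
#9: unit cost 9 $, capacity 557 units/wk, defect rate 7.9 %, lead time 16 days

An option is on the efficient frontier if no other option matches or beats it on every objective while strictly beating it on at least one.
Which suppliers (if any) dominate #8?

#2, #9

#2: unit cost 17≤22, capacity 448≥411, defect rate 2.4≤8.1, lead time 30≤30 — dominates #8.
#9: unit cost 9≤22, capacity 557≥411, defect rate 7.9≤8.1, lead time 16≤30 — dominates #8.
Others (#1, #3, #4, #5, #6, #7) are each worse than #8 on at least one objective.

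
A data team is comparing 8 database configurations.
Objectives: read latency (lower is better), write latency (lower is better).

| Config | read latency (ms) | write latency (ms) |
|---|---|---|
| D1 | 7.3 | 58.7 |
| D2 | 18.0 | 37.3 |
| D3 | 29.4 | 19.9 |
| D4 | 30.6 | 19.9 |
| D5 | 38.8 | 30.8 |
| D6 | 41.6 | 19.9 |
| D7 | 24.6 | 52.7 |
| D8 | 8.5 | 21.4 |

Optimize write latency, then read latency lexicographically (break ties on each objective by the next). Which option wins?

First minimize write latency: best is 19.9, kept {D3, D4, D6}.
Then minimize read latency: best is 29.4, kept {D3}.

D3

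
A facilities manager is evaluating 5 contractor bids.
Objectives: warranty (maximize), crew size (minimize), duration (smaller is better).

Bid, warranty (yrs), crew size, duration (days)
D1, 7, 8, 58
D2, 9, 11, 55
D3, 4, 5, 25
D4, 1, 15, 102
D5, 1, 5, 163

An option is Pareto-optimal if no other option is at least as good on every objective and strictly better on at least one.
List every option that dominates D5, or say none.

D3: warranty 4≥1, crew size 5≤5, duration 25≤163 — dominates D5.
Others (D1, D2, D4) are each worse than D5 on at least one objective.

D3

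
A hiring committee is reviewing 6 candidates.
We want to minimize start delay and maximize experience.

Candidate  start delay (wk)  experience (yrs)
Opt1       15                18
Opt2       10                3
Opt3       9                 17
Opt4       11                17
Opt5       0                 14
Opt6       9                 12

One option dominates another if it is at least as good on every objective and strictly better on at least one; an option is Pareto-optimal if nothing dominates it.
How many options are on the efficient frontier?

3

Opt1: not dominated (best experience).
Opt2: dominated by Opt3 (start delay 9≤10, experience 17≥3).
Opt3: not dominated.
Opt4: dominated by Opt3 (start delay 9≤11, experience 17≥17).
Opt5: not dominated (best start delay).
Opt6: dominated by Opt3 (start delay 9≤9, experience 17≥12).
Pareto-optimal: Opt1, Opt3, Opt5 → 3.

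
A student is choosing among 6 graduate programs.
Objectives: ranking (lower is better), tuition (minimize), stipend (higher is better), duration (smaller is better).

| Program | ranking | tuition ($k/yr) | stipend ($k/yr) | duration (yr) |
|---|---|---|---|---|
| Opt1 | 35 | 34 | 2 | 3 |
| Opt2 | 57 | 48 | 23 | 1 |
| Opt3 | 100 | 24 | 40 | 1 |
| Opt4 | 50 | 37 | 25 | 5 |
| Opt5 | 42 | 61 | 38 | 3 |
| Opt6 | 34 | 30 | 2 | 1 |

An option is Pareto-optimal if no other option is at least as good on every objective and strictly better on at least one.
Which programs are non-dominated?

Opt2, Opt3, Opt4, Opt5, Opt6

Opt1: dominated by Opt6 (ranking 34≤35, tuition 30≤34, stipend 2≥2, duration 1≤3).
Opt2: not dominated.
Opt3: not dominated (best tuition).
Opt4: not dominated.
Opt5: not dominated.
Opt6: not dominated (best ranking).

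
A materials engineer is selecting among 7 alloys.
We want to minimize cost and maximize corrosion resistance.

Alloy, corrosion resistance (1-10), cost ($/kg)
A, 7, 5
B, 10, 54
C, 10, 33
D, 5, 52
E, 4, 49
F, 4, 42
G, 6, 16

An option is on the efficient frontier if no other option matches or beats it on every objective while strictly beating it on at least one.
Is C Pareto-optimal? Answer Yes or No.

Yes

A: worse on corrosion resistance (7 vs 10).
B: worse on cost (54 vs 33).
D: worse on corrosion resistance (5 vs 10).
E: worse on corrosion resistance (4 vs 10).
F: worse on corrosion resistance (4 vs 10).
G: worse on corrosion resistance (6 vs 10).
No option is at least as good as C on every objective and strictly better on one.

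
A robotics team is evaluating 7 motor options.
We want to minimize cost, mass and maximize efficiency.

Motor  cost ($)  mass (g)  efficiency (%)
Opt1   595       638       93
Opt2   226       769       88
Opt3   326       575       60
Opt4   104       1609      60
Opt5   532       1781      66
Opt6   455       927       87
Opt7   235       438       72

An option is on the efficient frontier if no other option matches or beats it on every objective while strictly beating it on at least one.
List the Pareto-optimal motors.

Opt1, Opt2, Opt4, Opt7

Opt1: not dominated (best efficiency).
Opt2: not dominated.
Opt3: dominated by Opt7 (cost 235≤326, mass 438≤575, efficiency 72≥60).
Opt4: not dominated (best cost).
Opt5: dominated by Opt2 (cost 226≤532, mass 769≤1781, efficiency 88≥66).
Opt6: dominated by Opt2 (cost 226≤455, mass 769≤927, efficiency 88≥87).
Opt7: not dominated (best mass).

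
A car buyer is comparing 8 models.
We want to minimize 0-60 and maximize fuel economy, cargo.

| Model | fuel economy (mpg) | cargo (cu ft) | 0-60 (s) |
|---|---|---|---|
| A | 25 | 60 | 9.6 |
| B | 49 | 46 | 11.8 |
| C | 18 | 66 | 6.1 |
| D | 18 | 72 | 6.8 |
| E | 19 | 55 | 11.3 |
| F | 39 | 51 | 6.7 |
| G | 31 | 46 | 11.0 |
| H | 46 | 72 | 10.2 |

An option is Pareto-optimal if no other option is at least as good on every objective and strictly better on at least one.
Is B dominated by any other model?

A: worse on fuel economy (25 vs 49).
C: worse on fuel economy (18 vs 49).
D: worse on fuel economy (18 vs 49).
E: worse on fuel economy (19 vs 49).
F: worse on fuel economy (39 vs 49).
G: worse on fuel economy (31 vs 49).
H: worse on fuel economy (46 vs 49).
No option is at least as good as B on every objective and strictly better on one.

No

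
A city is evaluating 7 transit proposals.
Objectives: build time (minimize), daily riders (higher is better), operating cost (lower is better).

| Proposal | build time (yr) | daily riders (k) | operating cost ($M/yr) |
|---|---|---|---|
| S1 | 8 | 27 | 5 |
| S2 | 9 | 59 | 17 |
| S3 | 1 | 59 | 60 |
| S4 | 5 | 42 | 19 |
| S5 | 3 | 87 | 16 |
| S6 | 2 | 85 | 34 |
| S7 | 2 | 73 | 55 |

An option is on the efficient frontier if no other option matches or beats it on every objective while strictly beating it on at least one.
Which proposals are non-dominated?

S1, S3, S5, S6

S1: not dominated (best operating cost).
S2: dominated by S5 (build time 3≤9, daily riders 87≥59, operating cost 16≤17).
S3: not dominated (best build time).
S4: dominated by S5 (build time 3≤5, daily riders 87≥42, operating cost 16≤19).
S5: not dominated (best daily riders).
S6: not dominated.
S7: dominated by S6 (build time 2≤2, daily riders 85≥73, operating cost 34≤55).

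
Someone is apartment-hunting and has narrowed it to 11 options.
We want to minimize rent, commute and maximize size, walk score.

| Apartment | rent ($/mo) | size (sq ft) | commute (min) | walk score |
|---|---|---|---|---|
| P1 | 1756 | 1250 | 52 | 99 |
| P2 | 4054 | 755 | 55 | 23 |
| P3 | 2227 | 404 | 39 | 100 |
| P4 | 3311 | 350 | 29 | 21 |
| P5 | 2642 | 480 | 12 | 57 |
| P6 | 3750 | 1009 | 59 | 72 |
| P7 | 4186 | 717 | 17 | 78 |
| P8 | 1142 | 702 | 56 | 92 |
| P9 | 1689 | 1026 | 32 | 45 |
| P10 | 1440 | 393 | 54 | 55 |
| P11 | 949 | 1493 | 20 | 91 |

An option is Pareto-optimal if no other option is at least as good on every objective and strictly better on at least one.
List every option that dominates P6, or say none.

P1, P11

P1: rent 1756≤3750, size 1250≥1009, commute 52≤59, walk score 99≥72 — dominates P6.
P11: rent 949≤3750, size 1493≥1009, commute 20≤59, walk score 91≥72 — dominates P6.
Others (P2, P3, P4, P5, P7, P8, P9, P10) are each worse than P6 on at least one objective.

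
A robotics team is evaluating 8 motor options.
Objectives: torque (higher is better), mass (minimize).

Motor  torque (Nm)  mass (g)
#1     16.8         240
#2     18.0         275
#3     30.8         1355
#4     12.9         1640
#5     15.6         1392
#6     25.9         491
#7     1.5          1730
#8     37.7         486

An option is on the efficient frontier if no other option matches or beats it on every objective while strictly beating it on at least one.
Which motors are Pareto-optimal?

#1: not dominated (best mass).
#2: not dominated.
#3: dominated by #8 (torque 37.7≥30.8, mass 486≤1355).
#4: dominated by #1 (torque 16.8≥12.9, mass 240≤1640).
#5: dominated by #1 (torque 16.8≥15.6, mass 240≤1392).
#6: dominated by #8 (torque 37.7≥25.9, mass 486≤491).
#7: dominated by #1 (torque 16.8≥1.5, mass 240≤1730).
#8: not dominated (best torque).

#1, #2, #8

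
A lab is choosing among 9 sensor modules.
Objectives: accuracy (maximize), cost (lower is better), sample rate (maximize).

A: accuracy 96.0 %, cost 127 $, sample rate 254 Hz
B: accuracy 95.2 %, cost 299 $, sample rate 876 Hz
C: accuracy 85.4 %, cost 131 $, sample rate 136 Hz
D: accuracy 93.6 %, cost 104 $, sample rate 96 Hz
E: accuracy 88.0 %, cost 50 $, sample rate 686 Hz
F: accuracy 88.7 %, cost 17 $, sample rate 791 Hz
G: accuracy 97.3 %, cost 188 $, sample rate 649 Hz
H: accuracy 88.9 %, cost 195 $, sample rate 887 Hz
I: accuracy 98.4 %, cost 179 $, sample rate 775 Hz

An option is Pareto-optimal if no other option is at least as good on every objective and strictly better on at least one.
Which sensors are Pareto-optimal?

A, B, D, F, H, I

A: not dominated.
B: not dominated.
C: dominated by A (accuracy 96.0≥85.4, cost 127≤131, sample rate 254≥136).
D: not dominated.
E: dominated by F (accuracy 88.7≥88.0, cost 17≤50, sample rate 791≥686).
F: not dominated (best cost).
G: dominated by I (accuracy 98.4≥97.3, cost 179≤188, sample rate 775≥649).
H: not dominated (best sample rate).
I: not dominated (best accuracy).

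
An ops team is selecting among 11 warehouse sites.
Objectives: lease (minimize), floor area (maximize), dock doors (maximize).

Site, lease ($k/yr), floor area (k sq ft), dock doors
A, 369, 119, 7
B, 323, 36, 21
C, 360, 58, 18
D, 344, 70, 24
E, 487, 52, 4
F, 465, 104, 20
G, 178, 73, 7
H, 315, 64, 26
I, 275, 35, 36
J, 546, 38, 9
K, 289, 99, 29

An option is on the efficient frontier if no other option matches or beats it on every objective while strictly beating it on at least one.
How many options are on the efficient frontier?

5

A: not dominated (best floor area).
B: dominated by H (lease 315≤323, floor area 64≥36, dock doors 26≥21).
C: dominated by D (lease 344≤360, floor area 70≥58, dock doors 24≥18).
D: dominated by K (lease 289≤344, floor area 99≥70, dock doors 29≥24).
E: dominated by A (lease 369≤487, floor area 119≥52, dock doors 7≥4).
F: not dominated.
G: not dominated (best lease).
H: dominated by K (lease 289≤315, floor area 99≥64, dock doors 29≥26).
I: not dominated (best dock doors).
J: dominated by C (lease 360≤546, floor area 58≥38, dock doors 18≥9).
K: not dominated.
Pareto-optimal: A, F, G, I, K → 5.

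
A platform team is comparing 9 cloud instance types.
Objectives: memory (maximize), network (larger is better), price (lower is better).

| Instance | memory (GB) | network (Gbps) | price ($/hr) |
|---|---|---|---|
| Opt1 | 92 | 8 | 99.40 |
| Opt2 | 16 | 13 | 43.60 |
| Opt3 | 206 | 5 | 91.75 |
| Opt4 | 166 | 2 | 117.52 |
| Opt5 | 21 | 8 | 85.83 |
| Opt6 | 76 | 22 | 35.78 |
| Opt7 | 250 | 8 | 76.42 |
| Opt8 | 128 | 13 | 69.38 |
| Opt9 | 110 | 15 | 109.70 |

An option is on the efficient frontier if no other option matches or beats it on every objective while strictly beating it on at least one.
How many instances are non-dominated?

4

Opt1: dominated by Opt7 (memory 250≥92, network 8≥8, price 76.42≤99.40).
Opt2: dominated by Opt6 (memory 76≥16, network 22≥13, price 35.78≤43.60).
Opt3: dominated by Opt7 (memory 250≥206, network 8≥5, price 76.42≤91.75).
Opt4: dominated by Opt3 (memory 206≥166, network 5≥2, price 91.75≤117.52).
Opt5: dominated by Opt6 (memory 76≥21, network 22≥8, price 35.78≤85.83).
Opt6: not dominated (best network).
Opt7: not dominated (best memory).
Opt8: not dominated.
Opt9: not dominated.
Pareto-optimal: Opt6, Opt7, Opt8, Opt9 → 4.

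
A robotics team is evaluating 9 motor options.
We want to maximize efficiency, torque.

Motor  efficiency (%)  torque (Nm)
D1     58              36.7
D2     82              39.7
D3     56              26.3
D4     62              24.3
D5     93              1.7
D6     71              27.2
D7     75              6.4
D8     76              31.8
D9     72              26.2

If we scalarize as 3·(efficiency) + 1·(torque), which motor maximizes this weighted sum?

D1: 3·58 + 1·36.7 = 210.7
D2: 3·82 + 1·39.7 = 285.7
D3: 3·56 + 1·26.3 = 194.3
D4: 3·62 + 1·24.3 = 210.3
D5: 3·93 + 1·1.7 = 280.7
D6: 3·71 + 1·27.2 = 240.2
D7: 3·75 + 1·6.4 = 231.4
D8: 3·76 + 1·31.8 = 259.8
D9: 3·72 + 1·26.2 = 242.2
Highest: D2 at 285.7.

D2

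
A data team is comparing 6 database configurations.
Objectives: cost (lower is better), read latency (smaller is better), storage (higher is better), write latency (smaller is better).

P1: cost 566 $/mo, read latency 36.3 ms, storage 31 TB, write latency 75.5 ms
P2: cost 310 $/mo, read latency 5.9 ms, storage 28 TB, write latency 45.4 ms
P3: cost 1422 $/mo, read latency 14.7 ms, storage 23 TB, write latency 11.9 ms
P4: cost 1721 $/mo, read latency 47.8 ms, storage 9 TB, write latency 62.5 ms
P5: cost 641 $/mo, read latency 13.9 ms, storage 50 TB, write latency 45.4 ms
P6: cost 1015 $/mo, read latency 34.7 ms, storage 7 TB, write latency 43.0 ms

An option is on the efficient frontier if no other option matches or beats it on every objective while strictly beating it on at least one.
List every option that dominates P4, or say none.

P2: cost 310≤1721, read latency 5.9≤47.8, storage 28≥9, write latency 45.4≤62.5 — dominates P4.
P3: cost 1422≤1721, read latency 14.7≤47.8, storage 23≥9, write latency 11.9≤62.5 — dominates P4.
P5: cost 641≤1721, read latency 13.9≤47.8, storage 50≥9, write latency 45.4≤62.5 — dominates P4.
Others (P1, P6) are each worse than P4 on at least one objective.

P2, P3, P5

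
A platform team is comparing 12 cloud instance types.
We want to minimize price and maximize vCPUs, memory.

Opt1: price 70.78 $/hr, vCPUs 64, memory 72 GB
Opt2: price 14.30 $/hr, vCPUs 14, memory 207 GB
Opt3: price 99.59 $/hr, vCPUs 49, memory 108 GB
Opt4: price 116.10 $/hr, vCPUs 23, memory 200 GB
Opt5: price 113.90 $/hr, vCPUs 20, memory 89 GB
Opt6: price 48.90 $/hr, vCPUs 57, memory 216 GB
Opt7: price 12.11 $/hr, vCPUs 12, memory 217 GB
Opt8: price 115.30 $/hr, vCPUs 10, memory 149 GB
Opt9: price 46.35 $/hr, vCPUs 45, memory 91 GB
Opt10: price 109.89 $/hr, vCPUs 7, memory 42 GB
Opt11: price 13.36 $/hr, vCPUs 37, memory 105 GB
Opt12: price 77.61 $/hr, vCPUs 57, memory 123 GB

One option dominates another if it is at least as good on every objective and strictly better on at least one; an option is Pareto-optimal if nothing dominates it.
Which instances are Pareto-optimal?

Opt1: not dominated (best vCPUs).
Opt2: not dominated.
Opt3: dominated by Opt6 (price 48.90≤99.59, vCPUs 57≥49, memory 216≥108).
Opt4: dominated by Opt6 (price 48.90≤116.10, vCPUs 57≥23, memory 216≥200).
Opt5: dominated by Opt3 (price 99.59≤113.90, vCPUs 49≥20, memory 108≥89).
Opt6: not dominated.
Opt7: not dominated (best price).
Opt8: dominated by Opt2 (price 14.30≤115.30, vCPUs 14≥10, memory 207≥149).
Opt9: not dominated.
Opt10: dominated by Opt1 (price 70.78≤109.89, vCPUs 64≥7, memory 72≥42).
Opt11: not dominated.
Opt12: dominated by Opt6 (price 48.90≤77.61, vCPUs 57≥57, memory 216≥123).

Opt1, Opt2, Opt6, Opt7, Opt9, Opt11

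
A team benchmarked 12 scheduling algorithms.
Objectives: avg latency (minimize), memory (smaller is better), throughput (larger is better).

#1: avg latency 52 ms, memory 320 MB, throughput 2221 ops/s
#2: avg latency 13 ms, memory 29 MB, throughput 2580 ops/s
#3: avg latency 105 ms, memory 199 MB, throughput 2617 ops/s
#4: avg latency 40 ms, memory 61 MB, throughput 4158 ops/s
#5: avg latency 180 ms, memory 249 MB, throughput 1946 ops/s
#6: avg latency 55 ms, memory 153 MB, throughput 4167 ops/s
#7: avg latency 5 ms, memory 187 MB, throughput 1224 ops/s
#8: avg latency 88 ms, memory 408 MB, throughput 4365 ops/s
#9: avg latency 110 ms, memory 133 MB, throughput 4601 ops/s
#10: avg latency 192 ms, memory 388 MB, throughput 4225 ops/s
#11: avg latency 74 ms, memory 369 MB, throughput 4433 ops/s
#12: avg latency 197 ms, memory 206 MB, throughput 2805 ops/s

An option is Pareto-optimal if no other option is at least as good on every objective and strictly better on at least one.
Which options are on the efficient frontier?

#2, #4, #6, #7, #9, #11

#1: dominated by #2 (avg latency 13≤52, memory 29≤320, throughput 2580≥2221).
#2: not dominated (best memory).
#3: dominated by #4 (avg latency 40≤105, memory 61≤199, throughput 4158≥2617).
#4: not dominated.
#5: dominated by #2 (avg latency 13≤180, memory 29≤249, throughput 2580≥1946).
#6: not dominated.
#7: not dominated (best avg latency).
#8: dominated by #11 (avg latency 74≤88, memory 369≤408, throughput 4433≥4365).
#9: not dominated (best throughput).
#10: dominated by #9 (avg latency 110≤192, memory 133≤388, throughput 4601≥4225).
#11: not dominated.
#12: dominated by #4 (avg latency 40≤197, memory 61≤206, throughput 4158≥2805).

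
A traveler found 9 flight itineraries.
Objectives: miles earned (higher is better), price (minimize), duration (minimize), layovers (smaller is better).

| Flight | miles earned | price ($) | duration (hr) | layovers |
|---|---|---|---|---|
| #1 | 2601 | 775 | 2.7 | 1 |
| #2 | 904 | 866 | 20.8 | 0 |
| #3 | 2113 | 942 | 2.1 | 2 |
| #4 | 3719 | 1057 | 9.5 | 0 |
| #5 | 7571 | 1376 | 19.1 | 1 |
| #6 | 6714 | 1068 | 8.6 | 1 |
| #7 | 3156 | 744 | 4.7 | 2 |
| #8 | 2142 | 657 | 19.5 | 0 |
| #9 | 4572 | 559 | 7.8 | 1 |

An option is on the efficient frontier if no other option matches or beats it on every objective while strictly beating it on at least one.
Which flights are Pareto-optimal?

#1: not dominated.
#2: dominated by #8 (miles earned 2142≥904, price 657≤866, duration 19.5≤20.8, layovers 0≤0).
#3: not dominated (best duration).
#4: not dominated.
#5: not dominated (best miles earned).
#6: not dominated.
#7: not dominated.
#8: not dominated.
#9: not dominated (best price).

#1, #3, #4, #5, #6, #7, #8, #9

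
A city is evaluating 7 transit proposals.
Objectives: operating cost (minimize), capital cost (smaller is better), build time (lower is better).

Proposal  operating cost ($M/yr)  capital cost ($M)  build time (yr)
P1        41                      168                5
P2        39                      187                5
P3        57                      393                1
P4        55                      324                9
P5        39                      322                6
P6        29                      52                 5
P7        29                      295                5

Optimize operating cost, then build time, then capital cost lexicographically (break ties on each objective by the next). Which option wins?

First minimize operating cost: best is 29, kept {P6, P7}.
Then minimize build time: best is 5, kept {P6, P7}.
Then minimize capital cost: best is 52, kept {P6}.

P6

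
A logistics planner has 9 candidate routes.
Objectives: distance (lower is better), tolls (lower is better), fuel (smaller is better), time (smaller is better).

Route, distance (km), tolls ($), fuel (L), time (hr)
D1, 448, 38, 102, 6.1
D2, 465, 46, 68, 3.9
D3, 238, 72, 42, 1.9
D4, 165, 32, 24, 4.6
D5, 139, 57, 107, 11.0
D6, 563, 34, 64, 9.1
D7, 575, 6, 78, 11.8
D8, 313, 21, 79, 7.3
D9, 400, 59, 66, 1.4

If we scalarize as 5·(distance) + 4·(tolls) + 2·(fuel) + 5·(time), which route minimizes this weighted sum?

D1: 5·448 + 4·38 + 2·102 + 5·6.1 = 2626.5
D2: 5·465 + 4·46 + 2·68 + 5·3.9 = 2664.5
D3: 5·238 + 4·72 + 2·42 + 5·1.9 = 1571.5
D4: 5·165 + 4·32 + 2·24 + 5·4.6 = 1024.0
D5: 5·139 + 4·57 + 2·107 + 5·11.0 = 1192.0
D6: 5·563 + 4·34 + 2·64 + 5·9.1 = 3124.5
D7: 5·575 + 4·6 + 2·78 + 5·11.8 = 3114.0
D8: 5·313 + 4·21 + 2·79 + 5·7.3 = 1843.5
D9: 5·400 + 4·59 + 2·66 + 5·1.4 = 2375.0
Lowest: D4 at 1024.0.

D4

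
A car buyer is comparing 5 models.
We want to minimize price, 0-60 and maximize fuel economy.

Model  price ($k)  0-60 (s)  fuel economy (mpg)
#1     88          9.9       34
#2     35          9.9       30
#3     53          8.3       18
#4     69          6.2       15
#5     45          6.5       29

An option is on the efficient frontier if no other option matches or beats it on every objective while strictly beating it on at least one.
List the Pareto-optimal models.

#1: not dominated (best fuel economy).
#2: not dominated (best price).
#3: dominated by #5 (price 45≤53, 0-60 6.5≤8.3, fuel economy 29≥18).
#4: not dominated (best 0-60).
#5: not dominated.

#1, #2, #4, #5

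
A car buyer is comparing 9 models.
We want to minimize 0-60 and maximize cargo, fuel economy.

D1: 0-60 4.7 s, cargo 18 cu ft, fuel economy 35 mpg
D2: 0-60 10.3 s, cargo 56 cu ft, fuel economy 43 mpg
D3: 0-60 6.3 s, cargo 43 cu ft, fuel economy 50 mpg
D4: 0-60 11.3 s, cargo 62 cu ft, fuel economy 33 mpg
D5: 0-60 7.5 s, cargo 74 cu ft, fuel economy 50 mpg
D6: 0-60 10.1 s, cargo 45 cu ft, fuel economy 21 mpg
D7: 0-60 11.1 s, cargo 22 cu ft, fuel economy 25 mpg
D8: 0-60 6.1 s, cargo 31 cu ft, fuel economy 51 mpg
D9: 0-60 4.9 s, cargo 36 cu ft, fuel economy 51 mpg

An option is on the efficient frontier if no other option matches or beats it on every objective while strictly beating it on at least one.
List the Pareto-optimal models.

D1, D3, D5, D9

D1: not dominated (best 0-60).
D2: dominated by D5 (0-60 7.5≤10.3, cargo 74≥56, fuel economy 50≥43).
D3: not dominated.
D4: dominated by D5 (0-60 7.5≤11.3, cargo 74≥62, fuel economy 50≥33).
D5: not dominated (best cargo).
D6: dominated by D5 (0-60 7.5≤10.1, cargo 74≥45, fuel economy 50≥21).
D7: dominated by D2 (0-60 10.3≤11.1, cargo 56≥22, fuel economy 43≥25).
D8: dominated by D9 (0-60 4.9≤6.1, cargo 36≥31, fuel economy 51≥51).
D9: not dominated.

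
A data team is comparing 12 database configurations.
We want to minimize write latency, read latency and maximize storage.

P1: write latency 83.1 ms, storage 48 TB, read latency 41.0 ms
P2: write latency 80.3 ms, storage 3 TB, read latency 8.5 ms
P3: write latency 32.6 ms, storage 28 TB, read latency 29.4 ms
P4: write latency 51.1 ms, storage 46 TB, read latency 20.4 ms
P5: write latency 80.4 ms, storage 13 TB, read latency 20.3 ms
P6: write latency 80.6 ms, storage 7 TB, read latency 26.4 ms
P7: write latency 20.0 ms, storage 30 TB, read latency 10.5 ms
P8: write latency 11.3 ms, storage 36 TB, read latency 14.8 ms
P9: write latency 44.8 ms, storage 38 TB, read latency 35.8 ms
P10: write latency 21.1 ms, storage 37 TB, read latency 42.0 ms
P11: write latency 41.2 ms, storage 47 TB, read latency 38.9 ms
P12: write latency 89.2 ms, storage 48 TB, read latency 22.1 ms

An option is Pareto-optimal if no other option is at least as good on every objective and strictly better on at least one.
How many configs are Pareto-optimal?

P1: not dominated.
P2: not dominated (best read latency).
P3: dominated by P7 (write latency 20.0≤32.6, storage 30≥28, read latency 10.5≤29.4).
P4: not dominated.
P5: dominated by P7 (write latency 20.0≤80.4, storage 30≥13, read latency 10.5≤20.3).
P6: dominated by P4 (write latency 51.1≤80.6, storage 46≥7, read latency 20.4≤26.4).
P7: not dominated.
P8: not dominated (best write latency).
P9: not dominated.
P10: not dominated.
P11: not dominated.
P12: not dominated.
Pareto-optimal: P1, P2, P4, P7, P8, P9, P10, P11, P12 → 9.

9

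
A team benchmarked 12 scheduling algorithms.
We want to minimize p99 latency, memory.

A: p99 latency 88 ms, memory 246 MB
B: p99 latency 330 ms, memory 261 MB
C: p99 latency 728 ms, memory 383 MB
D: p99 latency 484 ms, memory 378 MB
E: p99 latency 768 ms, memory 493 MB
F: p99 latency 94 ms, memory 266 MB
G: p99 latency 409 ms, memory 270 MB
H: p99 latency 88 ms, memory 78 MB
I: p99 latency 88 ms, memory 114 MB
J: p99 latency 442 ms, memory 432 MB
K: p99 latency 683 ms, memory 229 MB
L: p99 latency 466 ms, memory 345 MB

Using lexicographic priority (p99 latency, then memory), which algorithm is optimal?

First minimize p99 latency: best is 88, kept {A, H, I}.
Then minimize memory: best is 78, kept {H}.

H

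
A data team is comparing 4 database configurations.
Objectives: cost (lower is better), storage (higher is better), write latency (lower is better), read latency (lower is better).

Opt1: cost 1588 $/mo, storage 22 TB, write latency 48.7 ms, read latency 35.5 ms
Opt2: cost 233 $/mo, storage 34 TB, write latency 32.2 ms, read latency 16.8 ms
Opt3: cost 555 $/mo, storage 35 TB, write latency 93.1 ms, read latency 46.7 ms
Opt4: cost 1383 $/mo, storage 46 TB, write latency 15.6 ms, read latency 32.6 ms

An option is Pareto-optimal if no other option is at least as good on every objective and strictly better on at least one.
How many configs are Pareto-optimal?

3

Opt1: dominated by Opt2 (cost 233≤1588, storage 34≥22, write latency 32.2≤48.7, read latency 16.8≤35.5).
Opt2: not dominated (best cost).
Opt3: not dominated.
Opt4: not dominated (best storage).
Pareto-optimal: Opt2, Opt3, Opt4 → 3.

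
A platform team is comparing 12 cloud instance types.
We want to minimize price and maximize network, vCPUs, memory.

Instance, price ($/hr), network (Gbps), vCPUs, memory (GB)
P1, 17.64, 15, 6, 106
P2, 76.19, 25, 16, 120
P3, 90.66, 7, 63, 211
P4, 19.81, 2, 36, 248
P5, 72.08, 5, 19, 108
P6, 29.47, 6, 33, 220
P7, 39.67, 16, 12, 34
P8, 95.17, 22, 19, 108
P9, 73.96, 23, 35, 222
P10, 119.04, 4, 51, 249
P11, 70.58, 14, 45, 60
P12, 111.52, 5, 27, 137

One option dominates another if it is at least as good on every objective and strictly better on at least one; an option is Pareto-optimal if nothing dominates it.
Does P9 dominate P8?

Yes

P9 vs P8: price 73.96≤95.17, network 23≥22, vCPUs 35≥19, memory 222≥108 — P9 is at least as good on every objective with at least one strict improvement.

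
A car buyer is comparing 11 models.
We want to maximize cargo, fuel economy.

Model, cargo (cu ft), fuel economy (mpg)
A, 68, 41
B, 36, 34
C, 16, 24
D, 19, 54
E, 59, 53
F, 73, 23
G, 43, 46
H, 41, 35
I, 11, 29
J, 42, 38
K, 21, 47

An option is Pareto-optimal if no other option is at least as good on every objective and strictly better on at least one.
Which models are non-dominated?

A, D, E, F

A: not dominated.
B: dominated by A (cargo 68≥36, fuel economy 41≥34).
C: dominated by A (cargo 68≥16, fuel economy 41≥24).
D: not dominated (best fuel economy).
E: not dominated.
F: not dominated (best cargo).
G: dominated by E (cargo 59≥43, fuel economy 53≥46).
H: dominated by A (cargo 68≥41, fuel economy 41≥35).
I: dominated by A (cargo 68≥11, fuel economy 41≥29).
J: dominated by A (cargo 68≥42, fuel economy 41≥38).
K: dominated by E (cargo 59≥21, fuel economy 53≥47).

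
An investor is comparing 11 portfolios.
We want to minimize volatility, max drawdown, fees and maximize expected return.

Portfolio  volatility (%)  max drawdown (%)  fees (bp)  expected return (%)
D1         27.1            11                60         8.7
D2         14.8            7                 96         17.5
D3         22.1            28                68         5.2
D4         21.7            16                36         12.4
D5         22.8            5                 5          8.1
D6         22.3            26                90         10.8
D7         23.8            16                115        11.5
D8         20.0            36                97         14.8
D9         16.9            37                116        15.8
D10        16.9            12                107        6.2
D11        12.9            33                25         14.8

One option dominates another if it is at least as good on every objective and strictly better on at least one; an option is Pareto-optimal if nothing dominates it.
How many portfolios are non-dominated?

D1: not dominated.
D2: not dominated (best expected return).
D3: dominated by D4 (volatility 21.7≤22.1, max drawdown 16≤28, fees 36≤68, expected return 12.4≥5.2).
D4: not dominated.
D5: not dominated (best max drawdown).
D6: dominated by D4 (volatility 21.7≤22.3, max drawdown 16≤26, fees 36≤90, expected return 12.4≥10.8).
D7: dominated by D2 (volatility 14.8≤23.8, max drawdown 7≤16, fees 96≤115, expected return 17.5≥11.5).
D8: dominated by D2 (volatility 14.8≤20.0, max drawdown 7≤36, fees 96≤97, expected return 17.5≥14.8).
D9: dominated by D2 (volatility 14.8≤16.9, max drawdown 7≤37, fees 96≤116, expected return 17.5≥15.8).
D10: dominated by D2 (volatility 14.8≤16.9, max drawdown 7≤12, fees 96≤107, expected return 17.5≥6.2).
D11: not dominated (best volatility).
Pareto-optimal: D1, D2, D4, D5, D11 → 5.

5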